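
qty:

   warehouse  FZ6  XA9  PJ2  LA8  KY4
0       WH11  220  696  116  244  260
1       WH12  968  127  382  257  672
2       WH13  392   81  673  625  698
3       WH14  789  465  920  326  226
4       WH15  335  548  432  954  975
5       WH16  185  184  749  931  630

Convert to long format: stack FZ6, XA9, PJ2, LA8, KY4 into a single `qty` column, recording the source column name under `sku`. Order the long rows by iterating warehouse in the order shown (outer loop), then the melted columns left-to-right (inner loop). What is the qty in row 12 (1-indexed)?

81

30 rows total (6 × 5). Row 12: index ⌊(12-1)/5⌋ = 2 into warehouse → WH13; (12-1) mod 5 = 1 into the melted columns → XA9.
So row 12 is (WH13, XA9, 81); qty = 81.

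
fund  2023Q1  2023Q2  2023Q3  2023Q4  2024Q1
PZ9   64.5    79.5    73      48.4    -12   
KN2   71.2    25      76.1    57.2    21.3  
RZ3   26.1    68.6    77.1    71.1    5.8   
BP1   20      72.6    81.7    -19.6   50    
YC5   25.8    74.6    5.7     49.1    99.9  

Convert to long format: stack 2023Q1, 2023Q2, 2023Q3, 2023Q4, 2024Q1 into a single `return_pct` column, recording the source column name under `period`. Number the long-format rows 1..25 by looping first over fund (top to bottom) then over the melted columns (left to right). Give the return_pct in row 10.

25 rows total (5 × 5). Row 10: index ⌊(10-1)/5⌋ = 1 into fund → KN2; (10-1) mod 5 = 4 into the melted columns → 2024Q1.
So row 10 is (KN2, 2024Q1, 21.3); return_pct = 21.3.

21.3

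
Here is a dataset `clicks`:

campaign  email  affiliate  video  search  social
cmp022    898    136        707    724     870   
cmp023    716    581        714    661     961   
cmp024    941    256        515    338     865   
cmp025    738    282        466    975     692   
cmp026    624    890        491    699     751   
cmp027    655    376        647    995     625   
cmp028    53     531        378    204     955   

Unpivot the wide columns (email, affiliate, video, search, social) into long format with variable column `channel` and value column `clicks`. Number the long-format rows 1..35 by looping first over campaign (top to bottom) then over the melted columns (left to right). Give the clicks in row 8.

714

35 rows total (7 × 5). Row 8: index ⌊(8-1)/5⌋ = 1 into campaign → cmp023; (8-1) mod 5 = 2 into the melted columns → video.
So row 8 is (cmp023, video, 714); clicks = 714.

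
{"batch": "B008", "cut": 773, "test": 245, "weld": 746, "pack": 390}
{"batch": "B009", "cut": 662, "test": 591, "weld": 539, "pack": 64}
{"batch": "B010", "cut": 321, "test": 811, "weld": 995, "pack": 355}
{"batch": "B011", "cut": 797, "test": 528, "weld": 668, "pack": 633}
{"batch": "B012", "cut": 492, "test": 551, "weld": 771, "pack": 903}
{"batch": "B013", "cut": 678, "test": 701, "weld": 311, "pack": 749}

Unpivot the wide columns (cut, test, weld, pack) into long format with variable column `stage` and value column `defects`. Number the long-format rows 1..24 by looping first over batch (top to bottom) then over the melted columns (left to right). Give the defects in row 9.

321

24 rows total (6 × 4). Row 9: index ⌊(9-1)/4⌋ = 2 into batch → B010; (9-1) mod 4 = 0 into the melted columns → cut.
So row 9 is (B010, cut, 321); defects = 321.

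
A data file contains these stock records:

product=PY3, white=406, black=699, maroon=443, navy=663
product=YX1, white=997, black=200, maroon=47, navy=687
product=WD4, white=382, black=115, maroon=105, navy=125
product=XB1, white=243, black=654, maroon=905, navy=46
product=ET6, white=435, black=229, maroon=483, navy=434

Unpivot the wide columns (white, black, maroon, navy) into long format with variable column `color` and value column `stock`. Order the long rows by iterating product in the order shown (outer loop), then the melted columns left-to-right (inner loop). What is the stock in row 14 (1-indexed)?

20 rows total (5 × 4). Row 14: index ⌊(14-1)/4⌋ = 3 into product → XB1; (14-1) mod 4 = 1 into the melted columns → black.
So row 14 is (XB1, black, 654); stock = 654.

654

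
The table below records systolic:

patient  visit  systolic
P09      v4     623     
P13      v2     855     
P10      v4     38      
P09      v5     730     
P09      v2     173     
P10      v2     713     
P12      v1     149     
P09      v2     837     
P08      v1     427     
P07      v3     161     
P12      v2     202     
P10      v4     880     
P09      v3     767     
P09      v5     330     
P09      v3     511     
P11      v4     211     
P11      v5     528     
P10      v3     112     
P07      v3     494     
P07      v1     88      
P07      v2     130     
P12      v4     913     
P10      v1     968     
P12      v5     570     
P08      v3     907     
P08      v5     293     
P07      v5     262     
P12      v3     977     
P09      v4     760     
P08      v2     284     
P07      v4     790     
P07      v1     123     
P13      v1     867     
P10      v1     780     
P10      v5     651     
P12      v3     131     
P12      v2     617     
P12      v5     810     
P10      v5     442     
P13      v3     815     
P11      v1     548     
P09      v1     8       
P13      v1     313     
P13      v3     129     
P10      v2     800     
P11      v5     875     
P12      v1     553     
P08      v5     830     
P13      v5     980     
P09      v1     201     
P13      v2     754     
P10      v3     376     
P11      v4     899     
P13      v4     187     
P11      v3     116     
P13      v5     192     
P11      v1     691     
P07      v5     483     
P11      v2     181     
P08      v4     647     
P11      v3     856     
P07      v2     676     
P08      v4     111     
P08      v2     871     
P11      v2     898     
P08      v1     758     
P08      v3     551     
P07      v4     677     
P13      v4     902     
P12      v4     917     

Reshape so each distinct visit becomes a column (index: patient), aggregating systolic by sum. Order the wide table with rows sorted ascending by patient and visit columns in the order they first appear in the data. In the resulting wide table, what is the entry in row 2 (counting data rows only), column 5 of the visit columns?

With rows sorted ascending by patient, row 2 is patient=P08. visit columns in first-appearance order: v4, v2, v5, v1, v3; column 5 is v3.
Long rows with patient=P08, visit=v3: 907 + 551 = 1458.

1458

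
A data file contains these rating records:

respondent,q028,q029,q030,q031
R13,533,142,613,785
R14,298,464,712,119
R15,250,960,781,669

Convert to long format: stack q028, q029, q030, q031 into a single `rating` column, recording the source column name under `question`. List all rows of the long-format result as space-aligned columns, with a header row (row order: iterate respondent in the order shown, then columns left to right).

Each (respondent, column) pair becomes one row: 3 × 4 = 12 rows.
For example, (R13, q028) → rating=533.

respondent  question  rating
R13         q028      533   
R13         q029      142   
R13         q030      613   
R13         q031      785   
R14         q028      298   
R14         q029      464   
R14         q030      712   
R14         q031      119   
R15         q028      250   
R15         q029      960   
R15         q030      781   
R15         q031      669   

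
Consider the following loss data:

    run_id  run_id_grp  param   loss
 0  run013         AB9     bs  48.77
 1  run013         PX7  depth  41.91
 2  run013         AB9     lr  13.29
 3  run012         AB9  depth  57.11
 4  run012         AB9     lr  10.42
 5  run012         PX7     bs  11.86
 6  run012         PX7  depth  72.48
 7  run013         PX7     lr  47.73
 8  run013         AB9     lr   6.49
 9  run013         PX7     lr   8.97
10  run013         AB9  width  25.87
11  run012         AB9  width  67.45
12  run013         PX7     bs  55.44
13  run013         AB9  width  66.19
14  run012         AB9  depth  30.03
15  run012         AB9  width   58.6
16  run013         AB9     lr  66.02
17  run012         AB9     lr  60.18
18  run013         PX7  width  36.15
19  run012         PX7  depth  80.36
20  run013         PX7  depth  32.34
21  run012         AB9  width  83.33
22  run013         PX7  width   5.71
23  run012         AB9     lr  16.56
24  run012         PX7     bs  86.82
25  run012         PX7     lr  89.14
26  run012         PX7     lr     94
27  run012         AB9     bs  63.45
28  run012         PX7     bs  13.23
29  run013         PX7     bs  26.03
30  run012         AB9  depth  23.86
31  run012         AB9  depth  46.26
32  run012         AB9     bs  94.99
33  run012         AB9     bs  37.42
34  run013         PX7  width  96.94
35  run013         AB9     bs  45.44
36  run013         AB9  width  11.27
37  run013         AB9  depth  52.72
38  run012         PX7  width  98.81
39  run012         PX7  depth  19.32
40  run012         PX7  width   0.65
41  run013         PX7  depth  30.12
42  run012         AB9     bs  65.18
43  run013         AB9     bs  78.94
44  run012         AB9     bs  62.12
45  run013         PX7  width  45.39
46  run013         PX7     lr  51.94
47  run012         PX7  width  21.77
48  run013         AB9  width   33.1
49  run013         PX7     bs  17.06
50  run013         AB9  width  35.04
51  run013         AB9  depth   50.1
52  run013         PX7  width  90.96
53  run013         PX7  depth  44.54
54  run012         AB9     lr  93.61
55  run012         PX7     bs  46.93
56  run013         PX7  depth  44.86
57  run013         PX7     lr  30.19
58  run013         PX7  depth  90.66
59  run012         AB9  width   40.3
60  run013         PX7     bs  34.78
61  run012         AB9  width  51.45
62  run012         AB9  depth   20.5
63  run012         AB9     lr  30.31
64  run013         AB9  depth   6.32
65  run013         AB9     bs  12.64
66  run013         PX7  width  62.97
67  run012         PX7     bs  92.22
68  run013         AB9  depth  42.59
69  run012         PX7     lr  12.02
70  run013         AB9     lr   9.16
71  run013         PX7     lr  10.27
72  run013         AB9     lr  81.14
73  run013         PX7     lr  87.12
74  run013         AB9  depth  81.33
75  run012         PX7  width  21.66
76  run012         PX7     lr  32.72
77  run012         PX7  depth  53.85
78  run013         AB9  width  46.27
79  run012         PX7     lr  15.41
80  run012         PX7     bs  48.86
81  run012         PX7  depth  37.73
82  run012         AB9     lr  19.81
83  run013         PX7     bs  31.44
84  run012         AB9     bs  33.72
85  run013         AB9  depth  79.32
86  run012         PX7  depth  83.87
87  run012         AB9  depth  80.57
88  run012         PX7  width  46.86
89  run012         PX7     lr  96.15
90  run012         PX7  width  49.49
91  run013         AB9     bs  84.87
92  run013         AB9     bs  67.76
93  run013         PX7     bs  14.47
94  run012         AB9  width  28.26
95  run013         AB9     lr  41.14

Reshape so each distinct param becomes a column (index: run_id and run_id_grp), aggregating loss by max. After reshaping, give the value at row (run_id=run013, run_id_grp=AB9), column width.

66.19

Rows with run_id=run013, run_id_grp=AB9 and param=width: loss values are 25.87, 66.19, 11.27, 33.1, 35.04, 46.27.
max(25.87, 66.19, 11.27, 33.1, 35.04, 46.27) = 66.19.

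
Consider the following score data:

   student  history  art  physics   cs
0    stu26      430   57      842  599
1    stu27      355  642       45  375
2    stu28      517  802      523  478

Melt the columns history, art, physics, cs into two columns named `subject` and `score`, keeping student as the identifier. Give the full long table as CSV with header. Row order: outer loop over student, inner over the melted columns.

Each (student, column) pair becomes one row: 3 × 4 = 12 rows.
For example, (stu26, history) → score=430.

student,subject,score
stu26,history,430
stu26,art,57
stu26,physics,842
stu26,cs,599
stu27,history,355
stu27,art,642
stu27,physics,45
stu27,cs,375
stu28,history,517
stu28,art,802
stu28,physics,523
stu28,cs,478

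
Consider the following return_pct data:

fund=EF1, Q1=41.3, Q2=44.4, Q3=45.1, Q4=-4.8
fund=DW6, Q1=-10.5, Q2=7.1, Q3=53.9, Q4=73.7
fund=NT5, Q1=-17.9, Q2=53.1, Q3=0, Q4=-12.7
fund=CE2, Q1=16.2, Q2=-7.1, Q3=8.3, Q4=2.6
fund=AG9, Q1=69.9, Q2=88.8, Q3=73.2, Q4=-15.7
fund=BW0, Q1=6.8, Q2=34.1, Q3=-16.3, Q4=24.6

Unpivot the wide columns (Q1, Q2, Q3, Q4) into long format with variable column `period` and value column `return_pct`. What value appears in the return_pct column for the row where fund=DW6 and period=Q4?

Unpivoting turns each (fund, wide-column) pair into one long row.
The wide cell at row DW6, column Q4 holds 73.7, so the long row (DW6, Q4) has return_pct=73.7.

73.7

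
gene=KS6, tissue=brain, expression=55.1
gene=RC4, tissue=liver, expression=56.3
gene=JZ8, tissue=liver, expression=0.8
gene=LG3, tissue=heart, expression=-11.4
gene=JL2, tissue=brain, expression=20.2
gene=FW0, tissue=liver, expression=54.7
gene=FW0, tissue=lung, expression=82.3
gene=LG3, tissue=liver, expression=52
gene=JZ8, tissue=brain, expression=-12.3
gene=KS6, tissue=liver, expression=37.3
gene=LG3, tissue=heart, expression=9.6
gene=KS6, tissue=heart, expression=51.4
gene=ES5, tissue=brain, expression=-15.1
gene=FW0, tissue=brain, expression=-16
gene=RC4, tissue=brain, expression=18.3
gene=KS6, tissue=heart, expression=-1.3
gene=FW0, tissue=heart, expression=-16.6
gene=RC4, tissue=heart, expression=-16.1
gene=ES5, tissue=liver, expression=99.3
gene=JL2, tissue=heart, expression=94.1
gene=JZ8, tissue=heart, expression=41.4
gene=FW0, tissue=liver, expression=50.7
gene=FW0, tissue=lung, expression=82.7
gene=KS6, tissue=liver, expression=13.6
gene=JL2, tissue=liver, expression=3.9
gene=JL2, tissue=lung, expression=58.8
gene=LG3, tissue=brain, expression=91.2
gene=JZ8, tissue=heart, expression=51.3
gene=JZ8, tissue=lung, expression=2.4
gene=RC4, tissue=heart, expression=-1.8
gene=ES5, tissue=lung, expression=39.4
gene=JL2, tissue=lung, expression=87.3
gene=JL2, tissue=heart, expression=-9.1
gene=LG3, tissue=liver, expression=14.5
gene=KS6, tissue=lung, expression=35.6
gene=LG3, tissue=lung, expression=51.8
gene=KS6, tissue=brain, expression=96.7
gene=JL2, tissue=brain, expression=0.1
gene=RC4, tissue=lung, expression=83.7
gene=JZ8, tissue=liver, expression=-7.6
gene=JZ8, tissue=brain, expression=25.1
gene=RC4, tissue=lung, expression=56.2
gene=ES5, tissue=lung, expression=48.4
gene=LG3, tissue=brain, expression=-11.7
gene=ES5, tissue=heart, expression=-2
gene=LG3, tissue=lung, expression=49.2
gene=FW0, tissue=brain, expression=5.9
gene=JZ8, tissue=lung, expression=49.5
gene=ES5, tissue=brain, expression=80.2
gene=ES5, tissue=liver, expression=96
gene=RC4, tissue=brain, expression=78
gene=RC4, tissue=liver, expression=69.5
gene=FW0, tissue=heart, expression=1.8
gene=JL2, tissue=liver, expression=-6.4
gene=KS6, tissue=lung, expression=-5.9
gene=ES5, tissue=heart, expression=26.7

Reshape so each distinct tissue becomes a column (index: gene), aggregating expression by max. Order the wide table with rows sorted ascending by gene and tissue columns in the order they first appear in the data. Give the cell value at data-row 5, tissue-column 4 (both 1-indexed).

With rows sorted ascending by gene, row 5 is gene=KS6. tissue columns in first-appearance order: brain, liver, heart, lung; column 4 is lung.
Long rows with gene=KS6, tissue=lung: max(35.6, -5.9) = 35.6.

35.6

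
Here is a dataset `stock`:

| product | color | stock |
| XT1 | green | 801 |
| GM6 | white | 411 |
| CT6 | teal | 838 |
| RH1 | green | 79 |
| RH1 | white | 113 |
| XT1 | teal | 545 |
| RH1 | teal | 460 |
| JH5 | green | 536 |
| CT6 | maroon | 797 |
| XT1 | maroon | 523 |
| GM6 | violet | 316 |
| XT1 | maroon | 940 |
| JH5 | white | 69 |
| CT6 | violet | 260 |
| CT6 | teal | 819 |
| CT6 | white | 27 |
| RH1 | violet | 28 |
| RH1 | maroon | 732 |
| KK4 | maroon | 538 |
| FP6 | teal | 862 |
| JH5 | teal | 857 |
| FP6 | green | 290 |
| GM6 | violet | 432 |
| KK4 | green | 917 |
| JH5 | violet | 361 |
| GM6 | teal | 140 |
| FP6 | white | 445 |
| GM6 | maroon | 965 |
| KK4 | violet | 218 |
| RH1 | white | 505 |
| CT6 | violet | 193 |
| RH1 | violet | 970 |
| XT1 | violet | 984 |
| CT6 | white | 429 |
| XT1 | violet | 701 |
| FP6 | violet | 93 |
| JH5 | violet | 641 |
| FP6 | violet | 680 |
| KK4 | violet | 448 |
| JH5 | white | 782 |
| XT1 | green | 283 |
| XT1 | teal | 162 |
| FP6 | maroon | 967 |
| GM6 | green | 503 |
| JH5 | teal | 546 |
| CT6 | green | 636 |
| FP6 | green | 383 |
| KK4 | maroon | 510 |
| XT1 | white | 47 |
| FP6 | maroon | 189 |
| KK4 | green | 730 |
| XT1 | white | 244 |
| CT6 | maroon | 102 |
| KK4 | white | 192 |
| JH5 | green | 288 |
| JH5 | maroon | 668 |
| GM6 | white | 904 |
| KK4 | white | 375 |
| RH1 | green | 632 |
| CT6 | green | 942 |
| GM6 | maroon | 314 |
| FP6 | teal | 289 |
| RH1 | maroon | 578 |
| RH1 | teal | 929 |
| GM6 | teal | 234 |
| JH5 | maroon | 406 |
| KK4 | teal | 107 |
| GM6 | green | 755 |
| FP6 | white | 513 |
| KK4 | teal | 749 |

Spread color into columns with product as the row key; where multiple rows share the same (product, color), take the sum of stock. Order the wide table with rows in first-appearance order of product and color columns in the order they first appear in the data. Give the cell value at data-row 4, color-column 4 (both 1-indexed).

1310

With rows in first-appearance order of product, row 4 is product=RH1. color columns in first-appearance order: green, white, teal, maroon, violet; column 4 is maroon.
Long rows with product=RH1, color=maroon: 732 + 578 = 1310.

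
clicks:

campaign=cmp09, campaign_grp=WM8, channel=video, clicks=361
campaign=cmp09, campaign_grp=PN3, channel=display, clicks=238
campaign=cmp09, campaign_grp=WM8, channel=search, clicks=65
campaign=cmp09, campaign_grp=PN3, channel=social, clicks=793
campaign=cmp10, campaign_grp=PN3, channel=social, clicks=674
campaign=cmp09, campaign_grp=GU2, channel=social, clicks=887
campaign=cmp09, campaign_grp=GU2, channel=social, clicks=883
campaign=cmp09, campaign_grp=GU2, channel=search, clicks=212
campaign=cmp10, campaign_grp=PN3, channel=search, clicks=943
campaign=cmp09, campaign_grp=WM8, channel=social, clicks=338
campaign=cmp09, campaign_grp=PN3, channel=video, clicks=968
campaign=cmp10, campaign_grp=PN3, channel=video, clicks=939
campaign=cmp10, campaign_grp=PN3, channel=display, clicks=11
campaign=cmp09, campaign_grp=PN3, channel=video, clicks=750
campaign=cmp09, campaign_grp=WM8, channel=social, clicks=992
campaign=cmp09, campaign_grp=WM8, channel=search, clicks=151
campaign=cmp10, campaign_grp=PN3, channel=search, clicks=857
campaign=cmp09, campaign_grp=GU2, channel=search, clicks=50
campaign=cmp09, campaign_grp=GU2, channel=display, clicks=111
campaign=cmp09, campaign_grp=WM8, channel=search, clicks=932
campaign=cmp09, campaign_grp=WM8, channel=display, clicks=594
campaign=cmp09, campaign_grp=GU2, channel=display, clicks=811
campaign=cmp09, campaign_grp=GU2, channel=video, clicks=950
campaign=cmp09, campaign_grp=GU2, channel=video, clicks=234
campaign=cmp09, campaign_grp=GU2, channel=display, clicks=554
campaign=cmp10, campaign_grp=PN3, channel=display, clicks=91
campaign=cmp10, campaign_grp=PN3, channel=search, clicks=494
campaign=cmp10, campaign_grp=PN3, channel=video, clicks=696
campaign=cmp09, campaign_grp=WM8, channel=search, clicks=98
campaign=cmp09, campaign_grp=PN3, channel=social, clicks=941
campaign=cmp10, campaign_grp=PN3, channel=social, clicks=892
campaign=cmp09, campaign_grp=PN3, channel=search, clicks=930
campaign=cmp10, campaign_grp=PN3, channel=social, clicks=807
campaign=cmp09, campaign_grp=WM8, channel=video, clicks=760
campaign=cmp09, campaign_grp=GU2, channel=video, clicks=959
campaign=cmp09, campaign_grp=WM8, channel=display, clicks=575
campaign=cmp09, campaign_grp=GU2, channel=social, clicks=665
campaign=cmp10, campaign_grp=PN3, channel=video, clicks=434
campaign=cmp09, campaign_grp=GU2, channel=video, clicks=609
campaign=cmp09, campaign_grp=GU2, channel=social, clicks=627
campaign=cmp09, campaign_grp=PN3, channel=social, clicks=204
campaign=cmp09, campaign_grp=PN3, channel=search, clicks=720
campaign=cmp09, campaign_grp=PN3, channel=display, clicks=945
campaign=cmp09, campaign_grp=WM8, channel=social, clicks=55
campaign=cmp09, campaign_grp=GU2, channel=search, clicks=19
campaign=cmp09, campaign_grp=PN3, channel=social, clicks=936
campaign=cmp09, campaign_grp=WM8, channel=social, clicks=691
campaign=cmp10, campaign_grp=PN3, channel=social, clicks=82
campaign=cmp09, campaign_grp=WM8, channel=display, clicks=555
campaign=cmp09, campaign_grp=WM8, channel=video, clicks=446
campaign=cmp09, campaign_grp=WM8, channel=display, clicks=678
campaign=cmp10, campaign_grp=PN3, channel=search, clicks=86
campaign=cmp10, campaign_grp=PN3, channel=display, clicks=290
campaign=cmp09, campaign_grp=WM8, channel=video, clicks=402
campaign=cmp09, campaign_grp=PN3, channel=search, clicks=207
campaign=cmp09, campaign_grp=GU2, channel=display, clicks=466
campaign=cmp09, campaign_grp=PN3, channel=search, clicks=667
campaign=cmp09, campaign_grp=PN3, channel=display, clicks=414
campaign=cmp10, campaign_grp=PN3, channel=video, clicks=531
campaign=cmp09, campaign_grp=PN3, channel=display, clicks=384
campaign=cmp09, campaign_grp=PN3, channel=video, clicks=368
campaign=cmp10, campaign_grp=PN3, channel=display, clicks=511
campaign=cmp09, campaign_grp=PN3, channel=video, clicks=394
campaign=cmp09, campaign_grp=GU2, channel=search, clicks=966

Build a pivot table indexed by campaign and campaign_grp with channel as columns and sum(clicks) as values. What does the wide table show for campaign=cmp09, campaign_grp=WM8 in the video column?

Rows with campaign=cmp09, campaign_grp=WM8 and channel=video: clicks values are 361, 760, 446, 402.
361 + 760 + 446 + 402 = 1969.

1969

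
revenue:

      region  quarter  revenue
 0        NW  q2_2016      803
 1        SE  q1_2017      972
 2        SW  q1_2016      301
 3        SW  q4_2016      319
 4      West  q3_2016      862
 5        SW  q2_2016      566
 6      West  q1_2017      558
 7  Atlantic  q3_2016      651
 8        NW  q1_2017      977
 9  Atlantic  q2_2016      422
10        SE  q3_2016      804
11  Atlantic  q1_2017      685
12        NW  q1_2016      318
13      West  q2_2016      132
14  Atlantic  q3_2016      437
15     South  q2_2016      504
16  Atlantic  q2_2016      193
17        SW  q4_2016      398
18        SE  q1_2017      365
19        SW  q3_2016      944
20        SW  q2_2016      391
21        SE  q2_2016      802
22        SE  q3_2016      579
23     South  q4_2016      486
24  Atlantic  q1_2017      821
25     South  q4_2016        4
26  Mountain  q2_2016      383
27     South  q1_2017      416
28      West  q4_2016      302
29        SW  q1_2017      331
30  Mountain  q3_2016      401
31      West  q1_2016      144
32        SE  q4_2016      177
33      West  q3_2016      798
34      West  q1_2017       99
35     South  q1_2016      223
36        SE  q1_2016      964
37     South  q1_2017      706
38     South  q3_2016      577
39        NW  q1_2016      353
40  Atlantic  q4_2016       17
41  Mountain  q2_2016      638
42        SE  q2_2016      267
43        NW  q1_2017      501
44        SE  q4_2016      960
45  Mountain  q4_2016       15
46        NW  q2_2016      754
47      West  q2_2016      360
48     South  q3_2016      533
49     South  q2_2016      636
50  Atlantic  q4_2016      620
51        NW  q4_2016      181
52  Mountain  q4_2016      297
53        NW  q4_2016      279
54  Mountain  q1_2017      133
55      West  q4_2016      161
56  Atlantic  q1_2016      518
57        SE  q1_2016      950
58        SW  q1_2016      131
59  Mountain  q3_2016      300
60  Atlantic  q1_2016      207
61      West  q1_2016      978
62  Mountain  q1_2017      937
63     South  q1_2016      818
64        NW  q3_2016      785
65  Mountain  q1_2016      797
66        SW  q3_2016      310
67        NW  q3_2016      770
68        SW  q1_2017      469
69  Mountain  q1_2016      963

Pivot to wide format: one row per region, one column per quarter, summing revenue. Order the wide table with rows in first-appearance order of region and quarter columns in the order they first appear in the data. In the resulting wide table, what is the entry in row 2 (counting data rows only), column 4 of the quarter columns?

With rows in first-appearance order of region, row 2 is region=SE. quarter columns in first-appearance order: q2_2016, q1_2017, q1_2016, q4_2016, q3_2016; column 4 is q4_2016.
Long rows with region=SE, quarter=q4_2016: 177 + 960 = 1137.

1137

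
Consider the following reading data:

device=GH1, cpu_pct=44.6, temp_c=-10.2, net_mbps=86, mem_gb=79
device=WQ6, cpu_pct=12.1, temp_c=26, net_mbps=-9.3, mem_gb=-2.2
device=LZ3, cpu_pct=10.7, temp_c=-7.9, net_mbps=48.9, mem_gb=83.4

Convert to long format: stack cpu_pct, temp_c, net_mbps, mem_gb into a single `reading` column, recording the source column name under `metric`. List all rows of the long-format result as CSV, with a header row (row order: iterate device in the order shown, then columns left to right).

device,metric,reading
GH1,cpu_pct,44.6
GH1,temp_c,-10.2
GH1,net_mbps,86
GH1,mem_gb,79
WQ6,cpu_pct,12.1
WQ6,temp_c,26
WQ6,net_mbps,-9.3
WQ6,mem_gb,-2.2
LZ3,cpu_pct,10.7
LZ3,temp_c,-7.9
LZ3,net_mbps,48.9
LZ3,mem_gb,83.4

Each (device, column) pair becomes one row: 3 × 4 = 12 rows.
For example, (GH1, cpu_pct) → reading=44.6.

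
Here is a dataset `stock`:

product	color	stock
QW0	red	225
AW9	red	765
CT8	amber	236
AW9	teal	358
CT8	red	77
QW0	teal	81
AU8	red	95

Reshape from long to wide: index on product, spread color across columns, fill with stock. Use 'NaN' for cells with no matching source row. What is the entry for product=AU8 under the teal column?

No long-format row has product=AU8 and color=teal, so the cell is NaN.

NaN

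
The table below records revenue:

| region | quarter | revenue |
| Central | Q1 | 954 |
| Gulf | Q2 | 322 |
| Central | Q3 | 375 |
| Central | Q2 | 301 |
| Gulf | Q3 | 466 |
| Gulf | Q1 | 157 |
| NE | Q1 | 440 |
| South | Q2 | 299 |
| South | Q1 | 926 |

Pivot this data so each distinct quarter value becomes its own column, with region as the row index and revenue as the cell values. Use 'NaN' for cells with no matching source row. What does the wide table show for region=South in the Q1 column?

The long row with region=South, quarter=Q1 has revenue=926.

926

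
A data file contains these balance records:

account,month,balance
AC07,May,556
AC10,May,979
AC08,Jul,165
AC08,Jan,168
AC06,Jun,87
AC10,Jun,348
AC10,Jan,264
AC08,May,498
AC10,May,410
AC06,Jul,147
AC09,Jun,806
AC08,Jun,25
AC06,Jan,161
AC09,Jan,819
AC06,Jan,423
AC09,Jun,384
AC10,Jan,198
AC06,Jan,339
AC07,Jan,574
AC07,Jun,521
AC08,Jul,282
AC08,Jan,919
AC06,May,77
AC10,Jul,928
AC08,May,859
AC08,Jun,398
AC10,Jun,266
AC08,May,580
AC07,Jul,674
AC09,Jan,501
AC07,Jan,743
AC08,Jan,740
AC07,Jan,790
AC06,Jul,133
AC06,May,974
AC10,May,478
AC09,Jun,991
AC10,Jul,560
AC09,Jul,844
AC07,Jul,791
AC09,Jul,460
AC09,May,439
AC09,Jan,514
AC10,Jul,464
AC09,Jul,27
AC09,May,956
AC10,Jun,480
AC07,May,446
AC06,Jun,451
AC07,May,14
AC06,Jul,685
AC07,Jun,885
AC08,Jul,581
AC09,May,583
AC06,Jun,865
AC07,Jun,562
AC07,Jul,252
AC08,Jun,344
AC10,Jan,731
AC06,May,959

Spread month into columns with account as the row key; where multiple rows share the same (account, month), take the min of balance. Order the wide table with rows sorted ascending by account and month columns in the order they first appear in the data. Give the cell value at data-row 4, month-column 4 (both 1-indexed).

With rows sorted ascending by account, row 4 is account=AC09. month columns in first-appearance order: May, Jul, Jan, Jun; column 4 is Jun.
Long rows with account=AC09, month=Jun: min(806, 384, 991) = 384.

384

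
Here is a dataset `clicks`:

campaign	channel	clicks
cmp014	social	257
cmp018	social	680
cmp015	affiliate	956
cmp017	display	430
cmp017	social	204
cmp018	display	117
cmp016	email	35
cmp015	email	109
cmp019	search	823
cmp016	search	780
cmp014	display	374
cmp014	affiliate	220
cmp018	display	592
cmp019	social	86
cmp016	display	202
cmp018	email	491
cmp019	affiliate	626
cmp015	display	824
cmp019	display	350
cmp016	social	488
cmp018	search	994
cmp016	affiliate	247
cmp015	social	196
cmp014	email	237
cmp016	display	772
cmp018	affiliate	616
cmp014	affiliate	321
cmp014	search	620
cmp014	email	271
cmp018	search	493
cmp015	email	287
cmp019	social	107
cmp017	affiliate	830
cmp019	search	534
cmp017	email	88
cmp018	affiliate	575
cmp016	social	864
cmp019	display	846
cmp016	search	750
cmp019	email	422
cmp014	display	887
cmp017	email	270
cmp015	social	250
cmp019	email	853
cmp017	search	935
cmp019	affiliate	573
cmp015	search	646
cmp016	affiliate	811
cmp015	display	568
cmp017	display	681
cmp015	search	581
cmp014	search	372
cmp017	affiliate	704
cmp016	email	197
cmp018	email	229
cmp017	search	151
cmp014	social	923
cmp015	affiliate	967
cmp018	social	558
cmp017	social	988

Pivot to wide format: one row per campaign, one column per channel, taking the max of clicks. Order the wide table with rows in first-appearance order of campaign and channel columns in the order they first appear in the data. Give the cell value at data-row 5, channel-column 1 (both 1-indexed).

With rows in first-appearance order of campaign, row 5 is campaign=cmp016. channel columns in first-appearance order: social, affiliate, display, email, search; column 1 is social.
Long rows with campaign=cmp016, channel=social: max(488, 864) = 864.

864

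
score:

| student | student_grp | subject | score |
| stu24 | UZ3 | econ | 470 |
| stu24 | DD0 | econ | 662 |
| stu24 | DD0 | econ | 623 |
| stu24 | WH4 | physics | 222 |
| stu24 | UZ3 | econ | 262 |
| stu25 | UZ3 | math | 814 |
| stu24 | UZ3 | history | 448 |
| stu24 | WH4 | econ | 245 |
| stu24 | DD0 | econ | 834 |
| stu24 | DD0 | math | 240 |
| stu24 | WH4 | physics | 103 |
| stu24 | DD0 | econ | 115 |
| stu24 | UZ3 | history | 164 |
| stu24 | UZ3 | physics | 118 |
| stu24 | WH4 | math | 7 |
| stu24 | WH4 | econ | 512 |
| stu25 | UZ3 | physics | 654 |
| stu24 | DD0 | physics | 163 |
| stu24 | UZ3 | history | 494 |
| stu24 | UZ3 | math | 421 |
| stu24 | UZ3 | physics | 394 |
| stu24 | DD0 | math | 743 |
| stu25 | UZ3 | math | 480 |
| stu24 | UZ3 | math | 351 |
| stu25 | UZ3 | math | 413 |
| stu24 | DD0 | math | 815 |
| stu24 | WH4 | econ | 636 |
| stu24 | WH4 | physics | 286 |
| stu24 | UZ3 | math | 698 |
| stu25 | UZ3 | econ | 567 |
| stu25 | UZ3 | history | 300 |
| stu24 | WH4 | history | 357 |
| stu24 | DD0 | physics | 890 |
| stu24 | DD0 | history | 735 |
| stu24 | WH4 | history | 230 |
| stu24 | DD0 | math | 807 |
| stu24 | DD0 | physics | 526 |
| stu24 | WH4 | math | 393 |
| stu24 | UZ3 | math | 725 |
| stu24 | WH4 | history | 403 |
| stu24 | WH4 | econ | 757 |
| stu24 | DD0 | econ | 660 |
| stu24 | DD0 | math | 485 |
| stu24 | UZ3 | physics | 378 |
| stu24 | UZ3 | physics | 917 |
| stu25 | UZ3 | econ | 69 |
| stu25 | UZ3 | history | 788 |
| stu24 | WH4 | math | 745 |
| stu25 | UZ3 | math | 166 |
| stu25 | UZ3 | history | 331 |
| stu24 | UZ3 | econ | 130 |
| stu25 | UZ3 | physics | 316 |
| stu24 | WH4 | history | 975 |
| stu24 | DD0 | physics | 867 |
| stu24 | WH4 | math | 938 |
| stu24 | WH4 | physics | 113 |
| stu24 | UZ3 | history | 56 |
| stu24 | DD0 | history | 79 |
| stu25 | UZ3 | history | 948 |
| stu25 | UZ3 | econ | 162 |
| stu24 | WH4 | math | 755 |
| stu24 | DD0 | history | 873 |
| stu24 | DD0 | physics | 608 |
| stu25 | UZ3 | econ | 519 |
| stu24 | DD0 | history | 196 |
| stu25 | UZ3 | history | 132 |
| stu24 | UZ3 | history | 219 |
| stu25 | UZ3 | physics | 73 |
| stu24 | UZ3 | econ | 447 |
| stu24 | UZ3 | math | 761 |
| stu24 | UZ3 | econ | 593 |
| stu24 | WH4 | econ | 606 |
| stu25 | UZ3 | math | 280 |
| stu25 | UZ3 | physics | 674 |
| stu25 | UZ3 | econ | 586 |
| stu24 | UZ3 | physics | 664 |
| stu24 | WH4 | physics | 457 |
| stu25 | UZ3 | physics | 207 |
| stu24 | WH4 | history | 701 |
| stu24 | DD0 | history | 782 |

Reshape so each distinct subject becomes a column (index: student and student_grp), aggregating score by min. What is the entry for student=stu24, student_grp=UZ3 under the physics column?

Rows with student=stu24, student_grp=UZ3 and subject=physics: score values are 118, 394, 378, 917, 664.
min(118, 394, 378, 917, 664) = 118.

118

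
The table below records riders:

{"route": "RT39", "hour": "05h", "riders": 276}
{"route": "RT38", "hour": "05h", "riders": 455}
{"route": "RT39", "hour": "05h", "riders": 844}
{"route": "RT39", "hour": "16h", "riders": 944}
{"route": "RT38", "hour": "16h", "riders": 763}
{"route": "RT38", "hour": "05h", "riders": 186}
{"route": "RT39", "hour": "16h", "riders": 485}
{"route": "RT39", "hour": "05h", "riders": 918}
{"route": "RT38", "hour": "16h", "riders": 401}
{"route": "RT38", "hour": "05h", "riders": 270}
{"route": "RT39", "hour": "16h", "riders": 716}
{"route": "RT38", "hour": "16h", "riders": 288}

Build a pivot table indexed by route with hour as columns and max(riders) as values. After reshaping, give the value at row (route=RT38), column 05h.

455

Rows with route=RT38 and hour=05h: riders values are 455, 186, 270.
max(455, 186, 270) = 455.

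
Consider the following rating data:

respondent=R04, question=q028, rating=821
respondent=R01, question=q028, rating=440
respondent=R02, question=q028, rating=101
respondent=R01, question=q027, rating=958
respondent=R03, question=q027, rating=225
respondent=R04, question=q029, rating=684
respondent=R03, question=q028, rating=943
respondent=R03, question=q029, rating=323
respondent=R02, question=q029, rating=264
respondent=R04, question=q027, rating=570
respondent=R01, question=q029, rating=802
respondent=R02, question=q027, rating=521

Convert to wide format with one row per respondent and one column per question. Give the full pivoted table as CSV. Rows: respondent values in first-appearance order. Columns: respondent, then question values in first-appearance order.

respondent,q028,q027,q029
R04,821,570,684
R01,440,958,802
R02,101,521,264
R03,943,225,323

Columns: respondent plus the 3 distinct question values (q028, q027, q029).
For example, row R04 column q028 takes rating=821 from the long row (R04, q028).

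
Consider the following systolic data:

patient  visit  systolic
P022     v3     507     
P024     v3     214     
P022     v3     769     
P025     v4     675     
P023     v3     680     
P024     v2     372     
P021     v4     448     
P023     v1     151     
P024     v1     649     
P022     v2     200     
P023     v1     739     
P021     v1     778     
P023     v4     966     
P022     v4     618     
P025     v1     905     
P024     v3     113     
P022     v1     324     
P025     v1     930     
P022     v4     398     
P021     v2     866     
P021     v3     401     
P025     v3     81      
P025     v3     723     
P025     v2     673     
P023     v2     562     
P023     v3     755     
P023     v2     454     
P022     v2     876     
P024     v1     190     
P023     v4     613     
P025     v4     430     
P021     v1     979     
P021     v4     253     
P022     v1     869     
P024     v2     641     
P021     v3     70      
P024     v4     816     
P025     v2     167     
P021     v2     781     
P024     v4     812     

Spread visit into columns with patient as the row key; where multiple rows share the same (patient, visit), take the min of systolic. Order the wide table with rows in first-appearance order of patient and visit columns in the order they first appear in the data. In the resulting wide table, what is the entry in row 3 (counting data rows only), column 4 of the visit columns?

905

With rows in first-appearance order of patient, row 3 is patient=P025. visit columns in first-appearance order: v3, v4, v2, v1; column 4 is v1.
Long rows with patient=P025, visit=v1: min(905, 930) = 905.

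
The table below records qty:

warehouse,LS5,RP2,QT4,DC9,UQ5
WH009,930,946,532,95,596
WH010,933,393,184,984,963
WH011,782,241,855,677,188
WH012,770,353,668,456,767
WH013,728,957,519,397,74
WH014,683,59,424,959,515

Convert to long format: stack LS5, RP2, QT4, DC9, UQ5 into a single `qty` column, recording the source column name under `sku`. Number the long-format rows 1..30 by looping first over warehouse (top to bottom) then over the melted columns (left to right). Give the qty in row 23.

519

30 rows total (6 × 5). Row 23: index ⌊(23-1)/5⌋ = 4 into warehouse → WH013; (23-1) mod 5 = 2 into the melted columns → QT4.
So row 23 is (WH013, QT4, 519); qty = 519.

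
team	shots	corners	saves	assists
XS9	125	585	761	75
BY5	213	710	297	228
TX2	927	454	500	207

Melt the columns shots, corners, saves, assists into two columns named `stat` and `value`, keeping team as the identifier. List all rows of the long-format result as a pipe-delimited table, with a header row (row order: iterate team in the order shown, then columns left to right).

| team | stat | value |
| XS9 | shots | 125 |
| XS9 | corners | 585 |
| XS9 | saves | 761 |
| XS9 | assists | 75 |
| BY5 | shots | 213 |
| BY5 | corners | 710 |
| BY5 | saves | 297 |
| BY5 | assists | 228 |
| TX2 | shots | 927 |
| TX2 | corners | 454 |
| TX2 | saves | 500 |
| TX2 | assists | 207 |

Each (team, column) pair becomes one row: 3 × 4 = 12 rows.
For example, (XS9, shots) → value=125.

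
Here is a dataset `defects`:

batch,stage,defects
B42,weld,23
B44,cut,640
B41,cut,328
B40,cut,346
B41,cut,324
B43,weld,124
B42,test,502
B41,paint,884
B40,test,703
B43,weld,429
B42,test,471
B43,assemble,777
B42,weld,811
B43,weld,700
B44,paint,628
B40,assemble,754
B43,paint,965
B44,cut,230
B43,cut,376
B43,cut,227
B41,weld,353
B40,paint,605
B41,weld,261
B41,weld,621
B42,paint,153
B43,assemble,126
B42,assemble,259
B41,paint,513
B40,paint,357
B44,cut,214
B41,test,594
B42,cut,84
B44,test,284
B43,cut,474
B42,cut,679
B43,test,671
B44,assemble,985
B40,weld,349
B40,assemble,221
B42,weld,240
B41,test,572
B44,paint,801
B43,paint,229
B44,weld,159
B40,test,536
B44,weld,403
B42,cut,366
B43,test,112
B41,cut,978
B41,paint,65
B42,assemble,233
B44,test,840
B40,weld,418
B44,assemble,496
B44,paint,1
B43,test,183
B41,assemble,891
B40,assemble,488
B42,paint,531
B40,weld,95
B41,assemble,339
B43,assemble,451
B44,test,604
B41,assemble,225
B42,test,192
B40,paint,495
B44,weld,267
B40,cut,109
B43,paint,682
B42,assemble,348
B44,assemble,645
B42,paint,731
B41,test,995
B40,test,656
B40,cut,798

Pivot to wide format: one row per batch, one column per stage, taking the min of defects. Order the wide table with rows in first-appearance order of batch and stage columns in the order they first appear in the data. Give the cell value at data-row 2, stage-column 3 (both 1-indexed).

284

With rows in first-appearance order of batch, row 2 is batch=B44. stage columns in first-appearance order: weld, cut, test, paint, assemble; column 3 is test.
Long rows with batch=B44, stage=test: min(284, 840, 604) = 284.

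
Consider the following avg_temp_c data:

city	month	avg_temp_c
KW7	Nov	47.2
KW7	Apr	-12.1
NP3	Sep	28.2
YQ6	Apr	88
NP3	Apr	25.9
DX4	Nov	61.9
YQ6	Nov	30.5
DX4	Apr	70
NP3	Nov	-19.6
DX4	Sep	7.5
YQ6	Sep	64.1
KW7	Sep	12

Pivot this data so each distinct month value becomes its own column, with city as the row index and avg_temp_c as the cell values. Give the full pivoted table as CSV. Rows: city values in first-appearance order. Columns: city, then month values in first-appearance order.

city,Nov,Apr,Sep
KW7,47.2,-12.1,12
NP3,-19.6,25.9,28.2
YQ6,30.5,88,64.1
DX4,61.9,70,7.5

Columns: city plus the 3 distinct month values (Nov, Apr, Sep).
For example, row KW7 column Nov takes avg_temp_c=47.2 from the long row (KW7, Nov).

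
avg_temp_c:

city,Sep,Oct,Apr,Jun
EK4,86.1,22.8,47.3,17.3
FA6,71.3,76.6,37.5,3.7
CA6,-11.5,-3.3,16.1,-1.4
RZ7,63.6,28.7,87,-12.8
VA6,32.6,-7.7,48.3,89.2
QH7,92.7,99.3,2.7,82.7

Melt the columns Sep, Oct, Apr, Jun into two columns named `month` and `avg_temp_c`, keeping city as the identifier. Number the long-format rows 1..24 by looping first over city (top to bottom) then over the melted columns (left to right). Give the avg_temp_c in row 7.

24 rows total (6 × 4). Row 7: index ⌊(7-1)/4⌋ = 1 into city → FA6; (7-1) mod 4 = 2 into the melted columns → Apr.
So row 7 is (FA6, Apr, 37.5); avg_temp_c = 37.5.

37.5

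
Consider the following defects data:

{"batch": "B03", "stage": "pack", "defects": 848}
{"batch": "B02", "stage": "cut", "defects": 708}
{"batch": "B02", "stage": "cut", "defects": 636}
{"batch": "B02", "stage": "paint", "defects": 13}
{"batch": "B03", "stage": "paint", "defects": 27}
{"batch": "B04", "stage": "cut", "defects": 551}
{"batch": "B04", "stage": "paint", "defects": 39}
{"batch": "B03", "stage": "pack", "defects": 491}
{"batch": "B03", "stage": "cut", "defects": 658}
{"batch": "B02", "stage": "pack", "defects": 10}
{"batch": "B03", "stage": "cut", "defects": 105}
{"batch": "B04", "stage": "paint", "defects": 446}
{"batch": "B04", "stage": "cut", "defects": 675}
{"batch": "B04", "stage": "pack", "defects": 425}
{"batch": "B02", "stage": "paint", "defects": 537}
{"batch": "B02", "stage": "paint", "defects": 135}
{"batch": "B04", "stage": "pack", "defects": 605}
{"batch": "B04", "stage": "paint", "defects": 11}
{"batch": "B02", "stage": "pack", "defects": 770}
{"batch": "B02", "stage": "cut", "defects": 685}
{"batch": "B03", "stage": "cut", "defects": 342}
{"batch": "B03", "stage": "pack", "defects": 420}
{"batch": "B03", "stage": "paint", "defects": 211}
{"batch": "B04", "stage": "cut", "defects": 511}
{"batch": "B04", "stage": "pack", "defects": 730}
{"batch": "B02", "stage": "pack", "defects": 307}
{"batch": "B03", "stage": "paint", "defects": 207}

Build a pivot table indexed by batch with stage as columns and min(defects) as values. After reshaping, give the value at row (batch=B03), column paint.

27

Rows with batch=B03 and stage=paint: defects values are 27, 211, 207.
min(27, 211, 207) = 27.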